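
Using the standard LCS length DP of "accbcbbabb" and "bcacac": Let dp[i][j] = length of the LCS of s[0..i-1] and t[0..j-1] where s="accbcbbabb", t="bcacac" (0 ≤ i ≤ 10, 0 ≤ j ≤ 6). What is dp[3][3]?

   ''  b  c  a  c  a  c
''  0  0  0  0  0  0  0
 a  0  0  0  1  1  1  1
 c  0  0  1  1  2  2  2
 c  0  0  1  1  2  2  3
 b  0  1  1  1  2  2  3
 c  0  1  2  2  2  2  3
 b  0  1  2  2  2  2  3
 b  0  1  2  2  2  2  3
 a  0  1  2  3  3  3  3
 b  0  1  2  3  3  3  3
 b  0  1  2  3  3  3  3

1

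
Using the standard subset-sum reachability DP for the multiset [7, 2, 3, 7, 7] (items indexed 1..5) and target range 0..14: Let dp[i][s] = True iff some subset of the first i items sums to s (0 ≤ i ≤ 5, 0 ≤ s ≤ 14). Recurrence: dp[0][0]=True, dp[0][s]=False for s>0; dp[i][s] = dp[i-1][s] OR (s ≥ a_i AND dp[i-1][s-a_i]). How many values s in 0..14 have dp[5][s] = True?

i\s   0   1   2   3   4   5   6   7   8   9  10  11  12  13  14
  0   T   F   F   F   F   F   F   F   F   F   F   F   F   F   F
  1   T   F   F   F   F   F   F   T   F   F   F   F   F   F   F
  2   T   F   T   F   F   F   F   T   F   T   F   F   F   F   F
  3   T   F   T   T   F   T   F   T   F   T   T   F   T   F   F
  4   T   F   T   T   F   T   F   T   F   T   T   F   T   F   T
  5   T   F   T   T   F   T   F   T   F   T   T   F   T   F   T

9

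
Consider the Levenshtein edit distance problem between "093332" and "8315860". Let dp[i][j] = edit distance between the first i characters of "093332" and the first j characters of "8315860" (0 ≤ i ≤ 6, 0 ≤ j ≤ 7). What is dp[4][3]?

   ''  8  3  1  5  8  6  0
''  0  1  2  3  4  5  6  7
 0  1  1  2  3  4  5  6  6
 9  2  2  2  3  4  5  6  7
 3  3  3  2  3  4  5  6  7
 3  4  4  3  3  4  5  6  7
 3  5  5  4  4  4  5  6  7
 2  6  6  5  5  5  5  6  7

3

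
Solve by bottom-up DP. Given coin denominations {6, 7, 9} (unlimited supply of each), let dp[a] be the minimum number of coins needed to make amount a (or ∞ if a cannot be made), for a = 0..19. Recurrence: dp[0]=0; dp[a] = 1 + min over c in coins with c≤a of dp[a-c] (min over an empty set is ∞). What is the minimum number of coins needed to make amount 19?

 a  0  1  2  3  4  5  6  7  8  9 10 11 12 13 14 15 16 17 18 19
dp  0  -  -  -  -  -  1  1  -  1  -  -  2  2  2  2  2  -  2  3
(- denotes ∞ / unreachable)

3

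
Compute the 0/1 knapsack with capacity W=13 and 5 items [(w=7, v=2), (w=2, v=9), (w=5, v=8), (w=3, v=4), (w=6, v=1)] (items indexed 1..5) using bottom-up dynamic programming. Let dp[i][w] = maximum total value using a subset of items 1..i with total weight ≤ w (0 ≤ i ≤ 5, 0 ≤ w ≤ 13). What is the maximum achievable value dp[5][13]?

21

i\w   0   1   2   3   4   5   6   7   8   9  10  11  12  13
  0   0   0   0   0   0   0   0   0   0   0   0   0   0   0
  1   0   0   0   0   0   0   0   2   2   2   2   2   2   2
  2   0   0   9   9   9   9   9   9   9  11  11  11  11  11
  3   0   0   9   9   9   9   9  17  17  17  17  17  17  17
  4   0   0   9   9   9  13  13  17  17  17  21  21  21  21
  5   0   0   9   9   9  13  13  17  17  17  21  21  21  21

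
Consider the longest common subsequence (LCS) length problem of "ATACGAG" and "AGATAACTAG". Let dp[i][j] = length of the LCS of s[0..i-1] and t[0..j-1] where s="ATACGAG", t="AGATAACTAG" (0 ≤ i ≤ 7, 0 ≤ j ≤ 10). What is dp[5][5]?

3

   ''  A  G  A  T  A  A  C  T  A  G
''  0  0  0  0  0  0  0  0  0  0  0
 A  0  1  1  1  1  1  1  1  1  1  1
 T  0  1  1  1  2  2  2  2  2  2  2
 A  0  1  1  2  2  3  3  3  3  3  3
 C  0  1  1  2  2  3  3  4  4  4  4
 G  0  1  2  2  2  3  3  4  4  4  5
 A  0  1  2  3  3  3  4  4  4  5  5
 G  0  1  2  3  3  3  4  4  4  5  6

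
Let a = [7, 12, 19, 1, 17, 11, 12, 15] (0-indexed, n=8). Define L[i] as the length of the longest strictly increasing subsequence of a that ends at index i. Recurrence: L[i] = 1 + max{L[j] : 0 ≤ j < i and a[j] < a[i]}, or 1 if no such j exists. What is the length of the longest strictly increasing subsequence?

4

   i    0    1    2    3    4    5    6    7
a[i]    7   12   19    1   17   11   12   15
L[i]    1    2    3    1    3    2    3    4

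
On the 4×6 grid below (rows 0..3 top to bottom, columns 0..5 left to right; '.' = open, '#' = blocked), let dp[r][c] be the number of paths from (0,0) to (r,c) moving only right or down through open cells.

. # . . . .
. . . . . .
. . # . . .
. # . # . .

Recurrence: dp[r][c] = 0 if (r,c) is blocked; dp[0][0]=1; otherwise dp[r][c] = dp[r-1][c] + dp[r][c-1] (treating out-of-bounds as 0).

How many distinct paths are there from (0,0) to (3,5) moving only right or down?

5

r\c   0   1   2   3   4   5
  0   1   0   0   0   0   0
  1   1   1   1   1   1   1
  2   1   2   0   1   2   3
  3   1   0   0   0   2   5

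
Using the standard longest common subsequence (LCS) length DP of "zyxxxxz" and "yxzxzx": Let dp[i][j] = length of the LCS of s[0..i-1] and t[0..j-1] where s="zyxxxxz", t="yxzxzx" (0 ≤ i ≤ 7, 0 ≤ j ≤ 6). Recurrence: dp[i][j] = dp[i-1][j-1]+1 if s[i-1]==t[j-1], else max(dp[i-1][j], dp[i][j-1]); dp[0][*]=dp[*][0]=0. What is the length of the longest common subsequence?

4

   ''  y  x  z  x  z  x
''  0  0  0  0  0  0  0
 z  0  0  0  1  1  1  1
 y  0  1  1  1  1  1  1
 x  0  1  2  2  2  2  2
 x  0  1  2  2  3  3  3
 x  0  1  2  2  3  3  4
 x  0  1  2  2  3  3  4
 z  0  1  2  3  3  4  4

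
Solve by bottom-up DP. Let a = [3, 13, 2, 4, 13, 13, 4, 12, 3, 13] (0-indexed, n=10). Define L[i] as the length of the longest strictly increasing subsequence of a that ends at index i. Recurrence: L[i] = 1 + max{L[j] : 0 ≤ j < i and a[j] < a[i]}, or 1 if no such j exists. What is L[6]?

2

   i    0    1    2    3    4    5    6    7    8    9
a[i]    3   13    2    4   13   13    4   12    3   13
L[i]    1    2    1    2    3    3    2    3    2    4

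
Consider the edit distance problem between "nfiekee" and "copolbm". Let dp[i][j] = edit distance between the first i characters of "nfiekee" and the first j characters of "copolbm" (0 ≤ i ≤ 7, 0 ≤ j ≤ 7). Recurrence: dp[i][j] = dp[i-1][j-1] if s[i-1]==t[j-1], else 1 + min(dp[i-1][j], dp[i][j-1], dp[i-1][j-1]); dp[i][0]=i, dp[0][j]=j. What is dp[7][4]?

7

   ''  c  o  p  o  l  b  m
''  0  1  2  3  4  5  6  7
 n  1  1  2  3  4  5  6  7
 f  2  2  2  3  4  5  6  7
 i  3  3  3  3  4  5  6  7
 e  4  4  4  4  4  5  6  7
 k  5  5  5  5  5  5  6  7
 e  6  6  6  6  6  6  6  7
 e  7  7  7  7  7  7  7  7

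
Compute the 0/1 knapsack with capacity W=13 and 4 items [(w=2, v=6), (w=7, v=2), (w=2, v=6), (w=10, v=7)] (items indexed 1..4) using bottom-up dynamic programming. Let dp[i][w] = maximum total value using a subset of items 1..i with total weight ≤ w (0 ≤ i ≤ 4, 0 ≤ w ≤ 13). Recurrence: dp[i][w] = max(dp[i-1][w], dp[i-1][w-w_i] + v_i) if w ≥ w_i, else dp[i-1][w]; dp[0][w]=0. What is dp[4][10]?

i\w   0   1   2   3   4   5   6   7   8   9  10  11  12  13
  0   0   0   0   0   0   0   0   0   0   0   0   0   0   0
  1   0   0   6   6   6   6   6   6   6   6   6   6   6   6
  2   0   0   6   6   6   6   6   6   6   8   8   8   8   8
  3   0   0   6   6  12  12  12  12  12  12  12  14  14  14
  4   0   0   6   6  12  12  12  12  12  12  12  14  14  14

12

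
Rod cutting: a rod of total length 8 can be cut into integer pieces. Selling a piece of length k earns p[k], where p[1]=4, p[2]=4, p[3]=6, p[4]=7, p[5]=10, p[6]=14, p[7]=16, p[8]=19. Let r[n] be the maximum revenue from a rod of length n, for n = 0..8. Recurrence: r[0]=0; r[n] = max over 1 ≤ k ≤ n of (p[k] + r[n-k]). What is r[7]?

28

   n    0    1    2    3    4    5    6    7    8
r[n]    0    4    8   12   16   20   24   28   32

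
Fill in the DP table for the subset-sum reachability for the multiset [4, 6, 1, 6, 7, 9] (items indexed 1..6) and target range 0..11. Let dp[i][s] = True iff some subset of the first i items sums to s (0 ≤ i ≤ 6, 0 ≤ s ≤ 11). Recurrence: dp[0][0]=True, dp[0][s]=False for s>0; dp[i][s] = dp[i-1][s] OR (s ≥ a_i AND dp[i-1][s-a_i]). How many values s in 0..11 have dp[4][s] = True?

8

i\s   0   1   2   3   4   5   6   7   8   9  10  11
  0   T   F   F   F   F   F   F   F   F   F   F   F
  1   T   F   F   F   T   F   F   F   F   F   F   F
  2   T   F   F   F   T   F   T   F   F   F   T   F
  3   T   T   F   F   T   T   T   T   F   F   T   T
  4   T   T   F   F   T   T   T   T   F   F   T   T
  5   T   T   F   F   T   T   T   T   T   F   T   T
  6   T   T   F   F   T   T   T   T   T   T   T   T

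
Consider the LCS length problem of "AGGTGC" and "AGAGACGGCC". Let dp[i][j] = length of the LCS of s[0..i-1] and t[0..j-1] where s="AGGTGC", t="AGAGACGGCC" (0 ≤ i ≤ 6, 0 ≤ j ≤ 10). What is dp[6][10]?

5

   ''  A  G  A  G  A  C  G  G  C  C
''  0  0  0  0  0  0  0  0  0  0  0
 A  0  1  1  1  1  1  1  1  1  1  1
 G  0  1  2  2  2  2  2  2  2  2  2
 G  0  1  2  2  3  3  3  3  3  3  3
 T  0  1  2  2  3  3  3  3  3  3  3
 G  0  1  2  2  3  3  3  4  4  4  4
 C  0  1  2  2  3  3  4  4  4  5  5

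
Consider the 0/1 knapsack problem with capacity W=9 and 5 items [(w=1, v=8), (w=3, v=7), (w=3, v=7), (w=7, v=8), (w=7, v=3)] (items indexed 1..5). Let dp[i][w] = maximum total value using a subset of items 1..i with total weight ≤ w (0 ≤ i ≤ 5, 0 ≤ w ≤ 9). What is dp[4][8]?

i\w   0   1   2   3   4   5   6   7   8   9
  0   0   0   0   0   0   0   0   0   0   0
  1   0   8   8   8   8   8   8   8   8   8
  2   0   8   8   8  15  15  15  15  15  15
  3   0   8   8   8  15  15  15  22  22  22
  4   0   8   8   8  15  15  15  22  22  22
  5   0   8   8   8  15  15  15  22  22  22

22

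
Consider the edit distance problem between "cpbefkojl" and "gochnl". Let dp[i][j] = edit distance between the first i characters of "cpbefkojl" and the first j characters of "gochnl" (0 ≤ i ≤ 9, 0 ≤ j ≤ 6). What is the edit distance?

   ''  g  o  c  h  n  l
''  0  1  2  3  4  5  6
 c  1  1  2  2  3  4  5
 p  2  2  2  3  3  4  5
 b  3  3  3  3  4  4  5
 e  4  4  4  4  4  5  5
 f  5  5  5  5  5  5  6
 k  6  6  6  6  6  6  6
 o  7  7  6  7  7  7  7
 j  8  8  7  7  8  8  8
 l  9  9  8  8  8  9  8

8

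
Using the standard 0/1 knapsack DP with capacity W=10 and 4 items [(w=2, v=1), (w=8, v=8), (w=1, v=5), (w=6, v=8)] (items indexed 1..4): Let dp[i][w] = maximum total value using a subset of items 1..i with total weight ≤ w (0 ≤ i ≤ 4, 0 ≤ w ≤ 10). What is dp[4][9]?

14

i\w   0   1   2   3   4   5   6   7   8   9  10
  0   0   0   0   0   0   0   0   0   0   0   0
  1   0   0   1   1   1   1   1   1   1   1   1
  2   0   0   1   1   1   1   1   1   8   8   9
  3   0   5   5   6   6   6   6   6   8  13  13
  4   0   5   5   6   6   6   8  13  13  14  14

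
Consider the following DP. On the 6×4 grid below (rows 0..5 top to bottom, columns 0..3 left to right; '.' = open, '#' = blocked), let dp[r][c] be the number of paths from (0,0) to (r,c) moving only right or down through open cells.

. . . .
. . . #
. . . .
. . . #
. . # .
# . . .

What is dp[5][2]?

5

r\c   0   1   2   3
  0   1   1   1   1
  1   1   2   3   0
  2   1   3   6   6
  3   1   4  10   0
  4   1   5   0   0
  5   0   5   5   5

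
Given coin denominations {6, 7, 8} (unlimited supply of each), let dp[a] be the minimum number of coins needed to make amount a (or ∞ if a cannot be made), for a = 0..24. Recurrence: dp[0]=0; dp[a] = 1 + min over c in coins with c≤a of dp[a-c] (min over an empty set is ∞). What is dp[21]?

 a  0  1  2  3  4  5  6  7  8  9 10 11 12 13 14 15 16 17 18 19 20 21 22 23 24
dp  0  -  -  -  -  -  1  1  1  -  -  -  2  2  2  2  2  -  3  3  3  3  3  3  3
(- denotes ∞ / unreachable)

3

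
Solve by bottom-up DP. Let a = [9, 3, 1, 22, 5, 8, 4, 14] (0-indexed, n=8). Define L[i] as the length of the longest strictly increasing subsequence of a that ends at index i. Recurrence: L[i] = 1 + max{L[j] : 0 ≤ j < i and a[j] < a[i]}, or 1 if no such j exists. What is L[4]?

2

   i    0    1    2    3    4    5    6    7
a[i]    9    3    1   22    5    8    4   14
L[i]    1    1    1    2    2    3    2    4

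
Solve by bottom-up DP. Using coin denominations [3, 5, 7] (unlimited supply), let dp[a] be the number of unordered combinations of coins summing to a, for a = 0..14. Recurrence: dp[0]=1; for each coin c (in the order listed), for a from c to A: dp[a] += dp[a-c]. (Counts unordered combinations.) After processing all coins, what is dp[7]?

1

after  coin     0     1     2     3     4     5     6     7     8     9    10    11    12    13    14
          3     1     0     0     1     0     0     1     0     0     1     0     0     1     0     0
          5     1     0     0     1     0     1     1     0     1     1     1     1     1     1     1
          7     1     0     0     1     0     1     1     1     1     1     2     1     2     2     2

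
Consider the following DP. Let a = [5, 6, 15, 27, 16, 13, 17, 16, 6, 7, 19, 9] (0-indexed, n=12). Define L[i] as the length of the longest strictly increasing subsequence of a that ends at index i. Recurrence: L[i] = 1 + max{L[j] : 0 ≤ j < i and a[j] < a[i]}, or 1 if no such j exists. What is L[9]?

   i    0    1    2    3    4    5    6    7    8    9   10   11
a[i]    5    6   15   27   16   13   17   16    6    7   19    9
L[i]    1    2    3    4    4    3    5    4    2    3    6    4

3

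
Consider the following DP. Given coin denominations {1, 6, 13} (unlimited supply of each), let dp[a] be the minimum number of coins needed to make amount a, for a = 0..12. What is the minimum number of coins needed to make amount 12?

2

 a  0  1  2  3  4  5  6  7  8  9 10 11 12
dp  0  1  2  3  4  5  1  2  3  4  5  6  2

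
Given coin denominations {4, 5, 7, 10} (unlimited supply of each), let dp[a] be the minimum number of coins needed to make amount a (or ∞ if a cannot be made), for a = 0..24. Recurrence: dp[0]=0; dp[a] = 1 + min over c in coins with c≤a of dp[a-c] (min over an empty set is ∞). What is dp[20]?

 a  0  1  2  3  4  5  6  7  8  9 10 11 12 13 14 15 16 17 18 19 20 21 22 23 24
dp  0  -  -  -  1  1  -  1  2  2  1  2  2  3  2  2  3  2  3  3  2  3  3  4  3
(- denotes ∞ / unreachable)

2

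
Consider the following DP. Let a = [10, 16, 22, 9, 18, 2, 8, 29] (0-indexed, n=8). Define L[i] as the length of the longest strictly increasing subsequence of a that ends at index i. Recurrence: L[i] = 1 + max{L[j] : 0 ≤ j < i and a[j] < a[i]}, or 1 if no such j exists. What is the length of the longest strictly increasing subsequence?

4

   i    0    1    2    3    4    5    6    7
a[i]   10   16   22    9   18    2    8   29
L[i]    1    2    3    1    3    1    2    4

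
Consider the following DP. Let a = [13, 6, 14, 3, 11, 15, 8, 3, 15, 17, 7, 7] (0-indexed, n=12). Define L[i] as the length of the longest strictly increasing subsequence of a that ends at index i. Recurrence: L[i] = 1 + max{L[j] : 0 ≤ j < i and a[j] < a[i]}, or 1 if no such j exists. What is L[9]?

4

   i    0    1    2    3    4    5    6    7    8    9   10   11
a[i]   13    6   14    3   11   15    8    3   15   17    7    7
L[i]    1    1    2    1    2    3    2    1    3    4    2    2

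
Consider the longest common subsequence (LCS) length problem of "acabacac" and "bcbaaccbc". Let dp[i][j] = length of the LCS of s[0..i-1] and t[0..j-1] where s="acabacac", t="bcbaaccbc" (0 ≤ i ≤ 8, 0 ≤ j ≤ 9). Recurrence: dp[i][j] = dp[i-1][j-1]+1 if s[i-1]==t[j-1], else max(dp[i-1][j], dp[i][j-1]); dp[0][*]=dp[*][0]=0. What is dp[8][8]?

5

   ''  b  c  b  a  a  c  c  b  c
''  0  0  0  0  0  0  0  0  0  0
 a  0  0  0  0  1  1  1  1  1  1
 c  0  0  1  1  1  1  2  2  2  2
 a  0  0  1  1  2  2  2  2  2  2
 b  0  1  1  2  2  2  2  2  3  3
 a  0  1  1  2  3  3  3  3  3  3
 c  0  1  2  2  3  3  4  4  4  4
 a  0  1  2  2  3  4  4  4  4  4
 c  0  1  2  2  3  4  5  5  5  5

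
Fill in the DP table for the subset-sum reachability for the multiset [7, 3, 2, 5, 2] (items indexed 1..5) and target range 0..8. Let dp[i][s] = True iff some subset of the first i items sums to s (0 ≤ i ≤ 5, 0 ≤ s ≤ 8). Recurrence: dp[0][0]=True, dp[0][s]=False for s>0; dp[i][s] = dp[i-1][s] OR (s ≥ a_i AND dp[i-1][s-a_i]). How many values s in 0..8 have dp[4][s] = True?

i\s   0   1   2   3   4   5   6   7   8
  0   T   F   F   F   F   F   F   F   F
  1   T   F   F   F   F   F   F   T   F
  2   T   F   F   T   F   F   F   T   F
  3   T   F   T   T   F   T   F   T   F
  4   T   F   T   T   F   T   F   T   T
  5   T   F   T   T   T   T   F   T   T

6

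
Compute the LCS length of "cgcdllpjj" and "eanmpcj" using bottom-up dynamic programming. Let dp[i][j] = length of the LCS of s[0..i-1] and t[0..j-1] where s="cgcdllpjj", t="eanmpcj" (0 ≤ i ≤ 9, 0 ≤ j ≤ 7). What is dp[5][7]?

1

   ''  e  a  n  m  p  c  j
''  0  0  0  0  0  0  0  0
 c  0  0  0  0  0  0  1  1
 g  0  0  0  0  0  0  1  1
 c  0  0  0  0  0  0  1  1
 d  0  0  0  0  0  0  1  1
 l  0  0  0  0  0  0  1  1
 l  0  0  0  0  0  0  1  1
 p  0  0  0  0  0  1  1  1
 j  0  0  0  0  0  1  1  2
 j  0  0  0  0  0  1  1  2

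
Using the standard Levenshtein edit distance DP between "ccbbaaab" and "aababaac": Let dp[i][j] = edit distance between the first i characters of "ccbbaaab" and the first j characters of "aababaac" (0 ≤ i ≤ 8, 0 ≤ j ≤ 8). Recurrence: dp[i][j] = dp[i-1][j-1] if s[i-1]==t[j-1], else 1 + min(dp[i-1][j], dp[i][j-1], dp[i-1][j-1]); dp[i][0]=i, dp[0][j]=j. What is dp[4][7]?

5

   ''  a  a  b  a  b  a  a  c
''  0  1  2  3  4  5  6  7  8
 c  1  1  2  3  4  5  6  7  7
 c  2  2  2  3  4  5  6  7  7
 b  3  3  3  2  3  4  5  6  7
 b  4  4  4  3  3  3  4  5  6
 a  5  4  4  4  3  4  3  4  5
 a  6  5  4  5  4  4  4  3  4
 a  7  6  5  5  5  5  4  4  4
 b  8  7  6  5  6  5  5  5  5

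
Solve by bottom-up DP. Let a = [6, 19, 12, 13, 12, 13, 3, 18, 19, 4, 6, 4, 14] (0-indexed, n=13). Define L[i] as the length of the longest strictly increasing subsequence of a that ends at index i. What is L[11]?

2

   i    0    1    2    3    4    5    6    7    8    9   10   11   12
a[i]    6   19   12   13   12   13    3   18   19    4    6    4   14
L[i]    1    2    2    3    2    3    1    4    5    2    3    2    4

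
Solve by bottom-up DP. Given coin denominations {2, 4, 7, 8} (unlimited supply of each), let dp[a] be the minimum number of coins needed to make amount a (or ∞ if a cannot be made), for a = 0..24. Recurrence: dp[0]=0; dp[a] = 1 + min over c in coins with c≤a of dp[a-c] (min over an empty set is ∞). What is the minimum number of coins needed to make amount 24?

 a  0  1  2  3  4  5  6  7  8  9 10 11 12 13 14 15 16 17 18 19 20 21 22 23 24
dp  0  -  1  -  1  -  2  1  1  2  2  2  2  3  2  2  2  3  3  3  3  3  3  3  3
(- denotes ∞ / unreachable)

3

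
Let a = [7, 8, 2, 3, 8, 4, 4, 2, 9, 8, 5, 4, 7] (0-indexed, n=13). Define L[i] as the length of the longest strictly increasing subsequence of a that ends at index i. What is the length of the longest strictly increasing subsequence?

   i    0    1    2    3    4    5    6    7    8    9   10   11   12
a[i]    7    8    2    3    8    4    4    2    9    8    5    4    7
L[i]    1    2    1    2    3    3    3    1    4    4    4    3    5

5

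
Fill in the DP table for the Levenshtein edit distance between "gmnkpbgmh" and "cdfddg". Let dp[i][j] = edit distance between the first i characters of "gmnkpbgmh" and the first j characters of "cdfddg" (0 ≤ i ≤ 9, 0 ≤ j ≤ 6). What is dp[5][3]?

5

   ''  c  d  f  d  d  g
''  0  1  2  3  4  5  6
 g  1  1  2  3  4  5  5
 m  2  2  2  3  4  5  6
 n  3  3  3  3  4  5  6
 k  4  4  4  4  4  5  6
 p  5  5  5  5  5  5  6
 b  6  6  6  6  6  6  6
 g  7  7  7  7  7  7  6
 m  8  8  8  8  8  8  7
 h  9  9  9  9  9  9  8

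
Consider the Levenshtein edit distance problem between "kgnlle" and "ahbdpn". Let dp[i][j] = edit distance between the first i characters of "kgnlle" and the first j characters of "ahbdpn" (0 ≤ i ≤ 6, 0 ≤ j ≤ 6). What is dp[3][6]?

   ''  a  h  b  d  p  n
''  0  1  2  3  4  5  6
 k  1  1  2  3  4  5  6
 g  2  2  2  3  4  5  6
 n  3  3  3  3  4  5  5
 l  4  4  4  4  4  5  6
 l  5  5  5  5  5  5  6
 e  6  6  6  6  6  6  6

5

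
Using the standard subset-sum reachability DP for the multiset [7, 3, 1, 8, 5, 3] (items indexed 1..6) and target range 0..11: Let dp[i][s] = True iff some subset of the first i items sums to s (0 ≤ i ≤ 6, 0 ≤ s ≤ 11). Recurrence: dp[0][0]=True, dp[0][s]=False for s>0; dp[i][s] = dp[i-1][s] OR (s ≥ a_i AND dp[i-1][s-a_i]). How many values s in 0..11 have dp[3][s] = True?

8

i\s   0   1   2   3   4   5   6   7   8   9  10  11
  0   T   F   F   F   F   F   F   F   F   F   F   F
  1   T   F   F   F   F   F   F   T   F   F   F   F
  2   T   F   F   T   F   F   F   T   F   F   T   F
  3   T   T   F   T   T   F   F   T   T   F   T   T
  4   T   T   F   T   T   F   F   T   T   T   T   T
  5   T   T   F   T   T   T   T   T   T   T   T   T
  6   T   T   F   T   T   T   T   T   T   T   T   T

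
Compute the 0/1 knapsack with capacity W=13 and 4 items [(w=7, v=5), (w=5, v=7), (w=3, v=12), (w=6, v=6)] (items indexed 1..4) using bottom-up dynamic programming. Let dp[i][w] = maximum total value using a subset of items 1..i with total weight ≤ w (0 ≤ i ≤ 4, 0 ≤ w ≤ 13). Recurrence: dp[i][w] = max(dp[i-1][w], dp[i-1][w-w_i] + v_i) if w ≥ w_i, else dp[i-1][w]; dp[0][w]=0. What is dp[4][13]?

19

i\w   0   1   2   3   4   5   6   7   8   9  10  11  12  13
  0   0   0   0   0   0   0   0   0   0   0   0   0   0   0
  1   0   0   0   0   0   0   0   5   5   5   5   5   5   5
  2   0   0   0   0   0   7   7   7   7   7   7   7  12  12
  3   0   0   0  12  12  12  12  12  19  19  19  19  19  19
  4   0   0   0  12  12  12  12  12  19  19  19  19  19  19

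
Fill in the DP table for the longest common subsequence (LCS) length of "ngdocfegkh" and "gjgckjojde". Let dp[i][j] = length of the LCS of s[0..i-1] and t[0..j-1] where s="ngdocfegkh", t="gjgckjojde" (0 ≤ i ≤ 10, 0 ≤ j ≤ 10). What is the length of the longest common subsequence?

   ''  g  j  g  c  k  j  o  j  d  e
''  0  0  0  0  0  0  0  0  0  0  0
 n  0  0  0  0  0  0  0  0  0  0  0
 g  0  1  1  1  1  1  1  1  1  1  1
 d  0  1  1  1  1  1  1  1  1  2  2
 o  0  1  1  1  1  1  1  2  2  2  2
 c  0  1  1  1  2  2  2  2  2  2  2
 f  0  1  1  1  2  2  2  2  2  2  2
 e  0  1  1  1  2  2  2  2  2  2  3
 g  0  1  1  2  2  2  2  2  2  2  3
 k  0  1  1  2  2  3  3  3  3  3  3
 h  0  1  1  2  2  3  3  3  3  3  3

3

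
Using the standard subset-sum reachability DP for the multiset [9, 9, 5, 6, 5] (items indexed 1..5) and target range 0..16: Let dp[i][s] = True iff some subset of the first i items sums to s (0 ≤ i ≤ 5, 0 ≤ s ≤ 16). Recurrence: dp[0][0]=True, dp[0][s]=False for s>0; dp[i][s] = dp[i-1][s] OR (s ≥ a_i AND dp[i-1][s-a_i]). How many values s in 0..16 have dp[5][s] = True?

i\s   0   1   2   3   4   5   6   7   8   9  10  11  12  13  14  15  16
  0   T   F   F   F   F   F   F   F   F   F   F   F   F   F   F   F   F
  1   T   F   F   F   F   F   F   F   F   T   F   F   F   F   F   F   F
  2   T   F   F   F   F   F   F   F   F   T   F   F   F   F   F   F   F
  3   T   F   F   F   F   T   F   F   F   T   F   F   F   F   T   F   F
  4   T   F   F   F   F   T   T   F   F   T   F   T   F   F   T   T   F
  5   T   F   F   F   F   T   T   F   F   T   T   T   F   F   T   T   T

9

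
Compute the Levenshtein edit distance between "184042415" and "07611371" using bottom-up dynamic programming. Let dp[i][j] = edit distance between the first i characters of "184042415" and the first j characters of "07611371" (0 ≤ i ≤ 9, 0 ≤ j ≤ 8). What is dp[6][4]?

6

   ''  0  7  6  1  1  3  7  1
''  0  1  2  3  4  5  6  7  8
 1  1  1  2  3  3  4  5  6  7
 8  2  2  2  3  4  4  5  6  7
 4  3  3  3  3  4  5  5  6  7
 0  4  3  4  4  4  5  6  6  7
 4  5  4  4  5  5  5  6  7  7
 2  6  5  5  5  6  6  6  7  8
 4  7  6  6  6  6  7  7  7  8
 1  8  7  7  7  6  6  7  8  7
 5  9  8  8  8  7  7  7  8  8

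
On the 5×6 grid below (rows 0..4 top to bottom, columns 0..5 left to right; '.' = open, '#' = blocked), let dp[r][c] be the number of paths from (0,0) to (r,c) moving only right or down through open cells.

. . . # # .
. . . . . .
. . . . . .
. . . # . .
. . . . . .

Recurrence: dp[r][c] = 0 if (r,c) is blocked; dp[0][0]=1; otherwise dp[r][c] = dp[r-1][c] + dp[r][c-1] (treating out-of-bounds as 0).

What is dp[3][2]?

r\c   0   1   2   3   4   5
  0   1   1   1   0   0   0
  1   1   2   3   3   3   3
  2   1   3   6   9  12  15
  3   1   4  10   0  12  27
  4   1   5  15  15  27  54

10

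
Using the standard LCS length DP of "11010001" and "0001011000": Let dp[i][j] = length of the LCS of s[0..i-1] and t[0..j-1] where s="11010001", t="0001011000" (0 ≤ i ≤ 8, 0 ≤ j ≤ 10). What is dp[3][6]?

   ''  0  0  0  1  0  1  1  0  0  0
''  0  0  0  0  0  0  0  0  0  0  0
 1  0  0  0  0  1  1  1  1  1  1  1
 1  0  0  0  0  1  1  2  2  2  2  2
 0  0  1  1  1  1  2  2  2  3  3  3
 1  0  1  1  1  2  2  3  3  3  3  3
 0  0  1  2  2  2  3  3  3  4  4  4
 0  0  1  2  3  3  3  3  3  4  5  5
 0  0  1  2  3  3  4  4  4  4  5  6
 1  0  1  2  3  4  4  5  5  5  5  6

2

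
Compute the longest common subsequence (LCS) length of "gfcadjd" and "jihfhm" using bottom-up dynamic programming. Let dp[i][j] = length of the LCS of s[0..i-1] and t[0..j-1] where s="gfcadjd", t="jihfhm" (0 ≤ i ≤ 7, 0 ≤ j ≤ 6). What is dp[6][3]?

1

   ''  j  i  h  f  h  m
''  0  0  0  0  0  0  0
 g  0  0  0  0  0  0  0
 f  0  0  0  0  1  1  1
 c  0  0  0  0  1  1  1
 a  0  0  0  0  1  1  1
 d  0  0  0  0  1  1  1
 j  0  1  1  1  1  1  1
 d  0  1  1  1  1  1  1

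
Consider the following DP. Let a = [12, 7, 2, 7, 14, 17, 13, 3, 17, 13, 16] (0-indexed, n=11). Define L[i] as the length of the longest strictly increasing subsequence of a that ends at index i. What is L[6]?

3

   i    0    1    2    3    4    5    6    7    8    9   10
a[i]   12    7    2    7   14   17   13    3   17   13   16
L[i]    1    1    1    2    3    4    3    2    4    3    4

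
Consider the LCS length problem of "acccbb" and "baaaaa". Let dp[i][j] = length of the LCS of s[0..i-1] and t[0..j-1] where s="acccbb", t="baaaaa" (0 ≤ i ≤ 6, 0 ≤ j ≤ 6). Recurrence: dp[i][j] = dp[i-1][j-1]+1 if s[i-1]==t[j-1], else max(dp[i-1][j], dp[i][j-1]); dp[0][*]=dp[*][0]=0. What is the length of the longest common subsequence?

1

   ''  b  a  a  a  a  a
''  0  0  0  0  0  0  0
 a  0  0  1  1  1  1  1
 c  0  0  1  1  1  1  1
 c  0  0  1  1  1  1  1
 c  0  0  1  1  1  1  1
 b  0  1  1  1  1  1  1
 b  0  1  1  1  1  1  1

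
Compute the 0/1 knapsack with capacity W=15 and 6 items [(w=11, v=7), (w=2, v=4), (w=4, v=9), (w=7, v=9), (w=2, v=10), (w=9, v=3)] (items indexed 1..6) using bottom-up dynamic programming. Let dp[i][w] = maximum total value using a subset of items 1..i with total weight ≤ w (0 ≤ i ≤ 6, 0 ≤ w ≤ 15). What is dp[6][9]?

23

i\w   0   1   2   3   4   5   6   7   8   9  10  11  12  13  14  15
  0   0   0   0   0   0   0   0   0   0   0   0   0   0   0   0   0
  1   0   0   0   0   0   0   0   0   0   0   0   7   7   7   7   7
  2   0   0   4   4   4   4   4   4   4   4   4   7   7  11  11  11
  3   0   0   4   4   9   9  13  13  13  13  13  13  13  13  13  16
  4   0   0   4   4   9   9  13  13  13  13  13  18  18  22  22  22
  5   0   0  10  10  14  14  19  19  23  23  23  23  23  28  28  32
  6   0   0  10  10  14  14  19  19  23  23  23  23  23  28  28  32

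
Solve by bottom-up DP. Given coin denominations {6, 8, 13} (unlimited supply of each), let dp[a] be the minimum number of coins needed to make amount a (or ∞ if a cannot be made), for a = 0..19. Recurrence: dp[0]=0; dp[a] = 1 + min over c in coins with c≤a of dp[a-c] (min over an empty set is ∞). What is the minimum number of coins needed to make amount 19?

 a  0  1  2  3  4  5  6  7  8  9 10 11 12 13 14 15 16 17 18 19
dp  0  -  -  -  -  -  1  -  1  -  -  -  2  1  2  -  2  -  3  2
(- denotes ∞ / unreachable)

2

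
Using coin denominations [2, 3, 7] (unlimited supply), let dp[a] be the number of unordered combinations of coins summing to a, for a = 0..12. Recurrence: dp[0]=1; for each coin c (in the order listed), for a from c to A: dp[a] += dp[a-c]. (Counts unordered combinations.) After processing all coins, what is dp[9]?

after  coin     0     1     2     3     4     5     6     7     8     9    10    11    12
          2     1     0     1     0     1     0     1     0     1     0     1     0     1
          3     1     0     1     1     1     1     2     1     2     2     2     2     3
          7     1     0     1     1     1     1     2     2     2     3     3     3     4

3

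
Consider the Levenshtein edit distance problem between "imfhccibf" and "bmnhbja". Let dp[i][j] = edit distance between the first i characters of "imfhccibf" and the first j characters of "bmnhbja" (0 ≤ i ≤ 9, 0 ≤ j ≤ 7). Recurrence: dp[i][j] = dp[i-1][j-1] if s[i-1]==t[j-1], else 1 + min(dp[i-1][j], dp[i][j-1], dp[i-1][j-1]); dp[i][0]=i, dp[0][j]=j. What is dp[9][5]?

   ''  b  m  n  h  b  j  a
''  0  1  2  3  4  5  6  7
 i  1  1  2  3  4  5  6  7
 m  2  2  1  2  3  4  5  6
 f  3  3  2  2  3  4  5  6
 h  4  4  3  3  2  3  4  5
 c  5  5  4  4  3  3  4  5
 c  6  6  5  5  4  4  4  5
 i  7  7  6  6  5  5  5  5
 b  8  7  7  7  6  5  6  6
 f  9  8  8  8  7  6  6  7

6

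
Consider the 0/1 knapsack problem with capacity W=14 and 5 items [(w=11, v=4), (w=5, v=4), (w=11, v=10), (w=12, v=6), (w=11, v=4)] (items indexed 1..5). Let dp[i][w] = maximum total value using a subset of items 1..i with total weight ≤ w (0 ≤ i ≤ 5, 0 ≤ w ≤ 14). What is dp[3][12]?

i\w   0   1   2   3   4   5   6   7   8   9  10  11  12  13  14
  0   0   0   0   0   0   0   0   0   0   0   0   0   0   0   0
  1   0   0   0   0   0   0   0   0   0   0   0   4   4   4   4
  2   0   0   0   0   0   4   4   4   4   4   4   4   4   4   4
  3   0   0   0   0   0   4   4   4   4   4   4  10  10  10  10
  4   0   0   0   0   0   4   4   4   4   4   4  10  10  10  10
  5   0   0   0   0   0   4   4   4   4   4   4  10  10  10  10

10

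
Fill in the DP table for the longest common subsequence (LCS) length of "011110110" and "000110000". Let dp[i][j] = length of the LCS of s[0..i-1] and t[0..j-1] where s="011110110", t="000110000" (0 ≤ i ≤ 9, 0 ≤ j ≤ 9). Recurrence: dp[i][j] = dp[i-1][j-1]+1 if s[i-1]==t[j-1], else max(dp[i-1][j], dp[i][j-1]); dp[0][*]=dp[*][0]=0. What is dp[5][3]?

   ''  0  0  0  1  1  0  0  0  0
''  0  0  0  0  0  0  0  0  0  0
 0  0  1  1  1  1  1  1  1  1  1
 1  0  1  1  1  2  2  2  2  2  2
 1  0  1  1  1  2  3  3  3  3  3
 1  0  1  1  1  2  3  3  3  3  3
 1  0  1  1  1  2  3  3  3  3  3
 0  0  1  2  2  2  3  4  4  4  4
 1  0  1  2  2  3  3  4  4  4  4
 1  0  1  2  2  3  4  4  4  4  4
 0  0  1  2  3  3  4  5  5  5  5

1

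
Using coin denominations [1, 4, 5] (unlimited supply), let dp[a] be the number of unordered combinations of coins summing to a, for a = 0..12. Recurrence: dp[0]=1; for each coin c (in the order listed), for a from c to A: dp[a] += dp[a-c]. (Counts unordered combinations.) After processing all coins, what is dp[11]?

after  coin     0     1     2     3     4     5     6     7     8     9    10    11    12
          1     1     1     1     1     1     1     1     1     1     1     1     1     1
          4     1     1     1     1     2     2     2     2     3     3     3     3     4
          5     1     1     1     1     2     3     3     3     4     5     6     6     7

6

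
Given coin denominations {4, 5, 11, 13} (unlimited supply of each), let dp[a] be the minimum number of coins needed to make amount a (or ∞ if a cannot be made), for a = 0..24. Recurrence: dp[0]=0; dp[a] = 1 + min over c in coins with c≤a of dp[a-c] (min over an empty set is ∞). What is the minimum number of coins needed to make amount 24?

 a  0  1  2  3  4  5  6  7  8  9 10 11 12 13 14 15 16 17 18 19 20 21 22 23 24
dp  0  -  -  -  1  1  -  -  2  2  2  1  3  1  3  2  2  2  2  3  3  3  2  3  2
(- denotes ∞ / unreachable)

2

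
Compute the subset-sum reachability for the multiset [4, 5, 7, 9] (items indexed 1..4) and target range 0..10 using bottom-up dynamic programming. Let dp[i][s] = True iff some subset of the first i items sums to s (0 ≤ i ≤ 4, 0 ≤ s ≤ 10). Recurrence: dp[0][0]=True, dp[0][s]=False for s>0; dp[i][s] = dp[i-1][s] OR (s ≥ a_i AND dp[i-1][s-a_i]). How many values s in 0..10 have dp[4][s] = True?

5

i\s   0   1   2   3   4   5   6   7   8   9  10
  0   T   F   F   F   F   F   F   F   F   F   F
  1   T   F   F   F   T   F   F   F   F   F   F
  2   T   F   F   F   T   T   F   F   F   T   F
  3   T   F   F   F   T   T   F   T   F   T   F
  4   T   F   F   F   T   T   F   T   F   T   F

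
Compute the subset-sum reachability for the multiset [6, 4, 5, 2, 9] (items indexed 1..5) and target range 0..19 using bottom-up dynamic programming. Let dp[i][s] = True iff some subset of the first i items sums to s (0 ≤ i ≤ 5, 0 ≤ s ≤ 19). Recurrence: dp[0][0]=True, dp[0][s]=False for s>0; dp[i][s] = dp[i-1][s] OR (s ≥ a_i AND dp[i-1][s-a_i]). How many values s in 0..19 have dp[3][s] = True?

8

i\s   0   1   2   3   4   5   6   7   8   9  10  11  12  13  14  15  16  17  18  19
  0   T   F   F   F   F   F   F   F   F   F   F   F   F   F   F   F   F   F   F   F
  1   T   F   F   F   F   F   T   F   F   F   F   F   F   F   F   F   F   F   F   F
  2   T   F   F   F   T   F   T   F   F   F   T   F   F   F   F   F   F   F   F   F
  3   T   F   F   F   T   T   T   F   F   T   T   T   F   F   F   T   F   F   F   F
  4   T   F   T   F   T   T   T   T   T   T   T   T   T   T   F   T   F   T   F   F
  5   T   F   T   F   T   T   T   T   T   T   T   T   T   T   T   T   T   T   T   T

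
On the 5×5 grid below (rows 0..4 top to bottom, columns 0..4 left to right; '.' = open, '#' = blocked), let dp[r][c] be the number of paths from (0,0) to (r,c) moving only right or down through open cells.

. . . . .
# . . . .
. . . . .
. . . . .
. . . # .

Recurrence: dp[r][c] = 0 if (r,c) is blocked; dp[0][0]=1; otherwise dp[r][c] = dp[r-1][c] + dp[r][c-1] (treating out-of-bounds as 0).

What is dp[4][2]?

r\c   0   1   2   3   4
  0   1   1   1   1   1
  1   0   1   2   3   4
  2   0   1   3   6  10
  3   0   1   4  10  20
  4   0   1   5   0  20

5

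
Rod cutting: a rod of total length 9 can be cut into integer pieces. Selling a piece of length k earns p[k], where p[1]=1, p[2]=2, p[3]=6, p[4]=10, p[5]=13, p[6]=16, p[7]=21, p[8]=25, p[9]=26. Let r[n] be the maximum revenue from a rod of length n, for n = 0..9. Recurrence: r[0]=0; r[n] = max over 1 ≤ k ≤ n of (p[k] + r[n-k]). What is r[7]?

21

   n    0    1    2    3    4    5    6    7    8    9
r[n]    0    1    2    6   10   13   16   21   25   26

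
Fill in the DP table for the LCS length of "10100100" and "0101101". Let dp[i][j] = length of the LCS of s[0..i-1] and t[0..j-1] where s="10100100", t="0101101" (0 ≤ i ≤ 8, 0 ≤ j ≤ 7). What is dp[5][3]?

   ''  0  1  0  1  1  0  1
''  0  0  0  0  0  0  0  0
 1  0  0  1  1  1  1  1  1
 0  0  1  1  2  2  2  2  2
 1  0  1  2  2  3  3  3  3
 0  0  1  2  3  3  3  4  4
 0  0  1  2  3  3  3  4  4
 1  0  1  2  3  4  4  4  5
 0  0  1  2  3  4  4  5  5
 0  0  1  2  3  4  4  5  5

3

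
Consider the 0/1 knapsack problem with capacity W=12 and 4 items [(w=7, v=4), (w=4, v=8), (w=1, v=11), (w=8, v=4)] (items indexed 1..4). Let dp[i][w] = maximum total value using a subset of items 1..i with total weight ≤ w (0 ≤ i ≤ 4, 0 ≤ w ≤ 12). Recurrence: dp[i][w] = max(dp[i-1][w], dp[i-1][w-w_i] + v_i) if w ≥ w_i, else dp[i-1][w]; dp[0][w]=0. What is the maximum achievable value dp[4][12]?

23

i\w   0   1   2   3   4   5   6   7   8   9  10  11  12
  0   0   0   0   0   0   0   0   0   0   0   0   0   0
  1   0   0   0   0   0   0   0   4   4   4   4   4   4
  2   0   0   0   0   8   8   8   8   8   8   8  12  12
  3   0  11  11  11  11  19  19  19  19  19  19  19  23
  4   0  11  11  11  11  19  19  19  19  19  19  19  23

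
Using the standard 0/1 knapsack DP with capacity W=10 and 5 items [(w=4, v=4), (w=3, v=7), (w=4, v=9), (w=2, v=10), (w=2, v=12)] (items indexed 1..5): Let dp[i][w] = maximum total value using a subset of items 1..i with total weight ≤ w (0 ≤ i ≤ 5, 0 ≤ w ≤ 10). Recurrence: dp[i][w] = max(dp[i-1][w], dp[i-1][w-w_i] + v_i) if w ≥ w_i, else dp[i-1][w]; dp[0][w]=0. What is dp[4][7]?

19

i\w   0   1   2   3   4   5   6   7   8   9  10
  0   0   0   0   0   0   0   0   0   0   0   0
  1   0   0   0   0   4   4   4   4   4   4   4
  2   0   0   0   7   7   7   7  11  11  11  11
  3   0   0   0   7   9   9   9  16  16  16  16
  4   0   0  10  10  10  17  19  19  19  26  26
  5   0   0  12  12  22  22  22  29  31  31  31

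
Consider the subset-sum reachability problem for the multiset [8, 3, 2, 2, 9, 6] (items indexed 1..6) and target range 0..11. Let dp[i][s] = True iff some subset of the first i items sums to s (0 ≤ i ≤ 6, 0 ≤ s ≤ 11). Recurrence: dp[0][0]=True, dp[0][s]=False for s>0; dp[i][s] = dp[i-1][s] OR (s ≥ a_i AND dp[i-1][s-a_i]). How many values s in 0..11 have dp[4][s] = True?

9

i\s   0   1   2   3   4   5   6   7   8   9  10  11
  0   T   F   F   F   F   F   F   F   F   F   F   F
  1   T   F   F   F   F   F   F   F   T   F   F   F
  2   T   F   F   T   F   F   F   F   T   F   F   T
  3   T   F   T   T   F   T   F   F   T   F   T   T
  4   T   F   T   T   T   T   F   T   T   F   T   T
  5   T   F   T   T   T   T   F   T   T   T   T   T
  6   T   F   T   T   T   T   T   T   T   T   T   T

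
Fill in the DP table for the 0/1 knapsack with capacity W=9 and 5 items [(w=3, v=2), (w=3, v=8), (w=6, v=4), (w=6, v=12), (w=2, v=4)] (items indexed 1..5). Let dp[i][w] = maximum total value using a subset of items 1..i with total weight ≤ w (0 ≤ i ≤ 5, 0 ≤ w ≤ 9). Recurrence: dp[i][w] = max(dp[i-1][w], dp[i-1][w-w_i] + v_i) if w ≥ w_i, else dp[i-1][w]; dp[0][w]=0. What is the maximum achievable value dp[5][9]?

20

i\w   0   1   2   3   4   5   6   7   8   9
  0   0   0   0   0   0   0   0   0   0   0
  1   0   0   0   2   2   2   2   2   2   2
  2   0   0   0   8   8   8  10  10  10  10
  3   0   0   0   8   8   8  10  10  10  12
  4   0   0   0   8   8   8  12  12  12  20
  5   0   0   4   8   8  12  12  12  16  20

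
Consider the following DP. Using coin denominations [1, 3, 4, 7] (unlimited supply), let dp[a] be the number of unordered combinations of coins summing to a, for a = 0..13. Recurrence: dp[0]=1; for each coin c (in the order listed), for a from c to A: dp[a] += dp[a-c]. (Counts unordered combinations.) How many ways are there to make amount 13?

16

after  coin     0     1     2     3     4     5     6     7     8     9    10    11    12    13
          1     1     1     1     1     1     1     1     1     1     1     1     1     1     1
          3     1     1     1     2     2     2     3     3     3     4     4     4     5     5
          4     1     1     1     2     3     3     4     5     6     7     8     9    11    12
          7     1     1     1     2     3     3     4     6     7     8    10    12    14    16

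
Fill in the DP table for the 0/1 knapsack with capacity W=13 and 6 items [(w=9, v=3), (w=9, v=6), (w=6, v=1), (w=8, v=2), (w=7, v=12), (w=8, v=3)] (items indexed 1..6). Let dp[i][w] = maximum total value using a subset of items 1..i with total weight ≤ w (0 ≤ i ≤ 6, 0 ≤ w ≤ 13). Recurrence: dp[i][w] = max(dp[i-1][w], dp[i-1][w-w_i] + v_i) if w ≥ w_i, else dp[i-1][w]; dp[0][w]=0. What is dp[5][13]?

i\w   0   1   2   3   4   5   6   7   8   9  10  11  12  13
  0   0   0   0   0   0   0   0   0   0   0   0   0   0   0
  1   0   0   0   0   0   0   0   0   0   3   3   3   3   3
  2   0   0   0   0   0   0   0   0   0   6   6   6   6   6
  3   0   0   0   0   0   0   1   1   1   6   6   6   6   6
  4   0   0   0   0   0   0   1   1   2   6   6   6   6   6
  5   0   0   0   0   0   0   1  12  12  12  12  12  12  13
  6   0   0   0   0   0   0   1  12  12  12  12  12  12  13

13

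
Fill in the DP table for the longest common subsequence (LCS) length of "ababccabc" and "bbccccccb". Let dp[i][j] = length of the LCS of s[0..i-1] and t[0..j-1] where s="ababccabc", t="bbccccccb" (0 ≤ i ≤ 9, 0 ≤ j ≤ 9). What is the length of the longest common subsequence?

   ''  b  b  c  c  c  c  c  c  b
''  0  0  0  0  0  0  0  0  0  0
 a  0  0  0  0  0  0  0  0  0  0
 b  0  1  1  1  1  1  1  1  1  1
 a  0  1  1  1  1  1  1  1  1  1
 b  0  1  2  2  2  2  2  2  2  2
 c  0  1  2  3  3  3  3  3  3  3
 c  0  1  2  3  4  4  4  4  4  4
 a  0  1  2  3  4  4  4  4  4  4
 b  0  1  2  3  4  4  4  4  4  5
 c  0  1  2  3  4  5  5  5  5  5

5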